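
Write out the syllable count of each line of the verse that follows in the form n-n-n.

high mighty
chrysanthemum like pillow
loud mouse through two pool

3-7-5

Line 1: high(1) + mighty(2) = 3
Line 2: chrysanthemum(4) + like(1) + pillow(2) = 7
Line 3: loud(1) + mouse(1) + through(1) + two(1) + pool(1) = 5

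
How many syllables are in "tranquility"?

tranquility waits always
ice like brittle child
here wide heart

4

"tranquility" has 4 syllables.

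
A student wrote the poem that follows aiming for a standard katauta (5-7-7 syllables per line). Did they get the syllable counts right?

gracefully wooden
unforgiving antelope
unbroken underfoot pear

Line 1: "gracefully wooden": 3+2 = 5 ✓
Line 2: "unforgiving antelope": 4+3 = 7 ✓
Line 3: "unbroken underfoot pear": 3+3+1 = 7 ✓

Yes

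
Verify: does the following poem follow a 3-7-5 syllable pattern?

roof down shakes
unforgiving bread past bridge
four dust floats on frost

Yes

Line 1: roof(1) + down(1) + shakes(1) = 3 ✓
Line 2: unforgiving(4) + bread(1) + past(1) + bridge(1) = 7 ✓
Line 3: four(1) + dust(1) + floats(1) + on(1) + frost(1) = 5 ✓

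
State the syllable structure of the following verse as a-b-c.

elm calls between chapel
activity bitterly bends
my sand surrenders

Line 1: elm(1) + calls(1) + between(2) + chapel(2) = 6
Line 2: activity(4) + bitterly(3) + bends(1) = 8
Line 3: my(1) + sand(1) + surrenders(3) = 5

6-8-5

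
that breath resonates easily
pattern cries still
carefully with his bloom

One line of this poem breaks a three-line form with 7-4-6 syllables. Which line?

Line 1

Line 1: "that breath resonates easily": 1+1+3+3 = 8 (expected 7)
Line 2: "pattern cries still": 2+1+1 = 4 ✓
Line 3: "carefully with his bloom": 3+1+1+1 = 6 ✓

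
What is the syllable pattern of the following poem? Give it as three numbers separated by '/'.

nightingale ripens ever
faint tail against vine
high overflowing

Line 1: "nightingale ripens ever": 3+2+2 = 7
Line 2: "faint tail against vine": 1+1+2+1 = 5
Line 3: "high overflowing": 1+4 = 5

7/5/5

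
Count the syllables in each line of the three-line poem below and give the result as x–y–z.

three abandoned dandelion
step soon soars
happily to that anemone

Line 1: "three abandoned dandelion": 1+3+4 = 8
Line 2: "step soon soars": 1+1+1 = 3
Line 3: "happily to that anemone": 3+1+1+4 = 9

8–3–9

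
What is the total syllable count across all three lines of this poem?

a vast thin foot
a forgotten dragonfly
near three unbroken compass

Line 1: "a vast thin foot": 1+1+1+1 = 4
Line 2: "a forgotten dragonfly": 1+3+3 = 7
Line 3: "near three unbroken compass": 1+1+3+2 = 7
Total: 4 + 7 + 7 = 18

18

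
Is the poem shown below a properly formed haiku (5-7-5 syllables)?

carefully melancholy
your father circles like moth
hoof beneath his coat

Line 1: carefully(3) + melancholy(4) = 7 (expected 5)
Line 2: your(1) + father(2) + circles(2) + like(1) + moth(1) = 7 ✓
Line 3: hoof(1) + beneath(2) + his(1) + coat(1) = 5 ✓

No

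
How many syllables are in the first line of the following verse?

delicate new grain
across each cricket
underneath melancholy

The first line: delicate(3) + new(1) + grain(1) = 5

5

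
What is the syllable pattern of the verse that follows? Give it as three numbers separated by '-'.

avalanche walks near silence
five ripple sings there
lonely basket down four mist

7-5-7

Line 1: avalanche (3), walks (1), near (1), silence (2) → 7
Line 2: five (1), ripple (2), sings (1), there (1) → 5
Line 3: lonely (2), basket (2), down (1), four (1), mist (1) → 7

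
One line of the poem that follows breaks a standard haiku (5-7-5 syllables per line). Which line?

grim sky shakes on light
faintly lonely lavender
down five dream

Line 1: grim (1), sky (1), shakes (1), on (1), light (1) → 5 ✓
Line 2: faintly (2), lonely (2), lavender (3) → 7 ✓
Line 3: down (1), five (1), dream (1) → 3 (expected 5)

The third line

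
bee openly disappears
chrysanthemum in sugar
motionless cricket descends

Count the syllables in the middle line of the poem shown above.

The middle line: "chrysanthemum in sugar": 4+1+2 = 7

7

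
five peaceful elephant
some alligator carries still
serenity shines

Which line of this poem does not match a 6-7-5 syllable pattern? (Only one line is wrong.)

Line 1: "five peaceful elephant": 1+2+3 = 6 ✓
Line 2: "some alligator carries still": 1+4+2+1 = 8 (expected 7)
Line 3: "serenity shines": 4+1 = 5 ✓

The second line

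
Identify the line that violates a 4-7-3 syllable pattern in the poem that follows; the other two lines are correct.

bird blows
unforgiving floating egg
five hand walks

Line 1: "bird blows": 1+1 = 2 (expected 4)
Line 2: "unforgiving floating egg": 4+2+1 = 7 ✓
Line 3: "five hand walks": 1+1+1 = 3 ✓

The first line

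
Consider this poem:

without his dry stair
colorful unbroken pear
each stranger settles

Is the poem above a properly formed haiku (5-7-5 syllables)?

Yes

Line 1: without(2) + his(1) + dry(1) + stair(1) = 5 ✓
Line 2: colorful(3) + unbroken(3) + pear(1) = 7 ✓
Line 3: each(1) + stranger(2) + settles(2) = 5 ✓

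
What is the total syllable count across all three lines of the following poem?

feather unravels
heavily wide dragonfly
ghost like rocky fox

Line 1: feather (2), unravels (3) → 5
Line 2: heavily (3), wide (1), dragonfly (3) → 7
Line 3: ghost (1), like (1), rocky (2), fox (1) → 5
Total: 5 + 7 + 5 = 17

17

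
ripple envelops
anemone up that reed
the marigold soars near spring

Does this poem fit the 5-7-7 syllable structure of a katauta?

Yes

Line 1: ripple (2), envelops (3) → 5 ✓
Line 2: anemone (4), up (1), that (1), reed (1) → 7 ✓
Line 3: the (1), marigold (3), soars (1), near (1), spring (1) → 7 ✓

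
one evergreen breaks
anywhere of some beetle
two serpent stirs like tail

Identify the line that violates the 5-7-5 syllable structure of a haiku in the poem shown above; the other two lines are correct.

The third line

Line 1: one (1), evergreen (3), breaks (1) → 5 ✓
Line 2: anywhere (3), of (1), some (1), beetle (2) → 7 ✓
Line 3: two (1), serpent (2), stirs (1), like (1), tail (1) → 6 (expected 5)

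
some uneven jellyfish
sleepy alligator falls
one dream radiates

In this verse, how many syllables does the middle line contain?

The middle line: sleepy (2), alligator (4), falls (1) → 7

7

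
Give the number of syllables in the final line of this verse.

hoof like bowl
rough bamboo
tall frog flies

3

The final line: "tall frog flies": 1+1+1 = 3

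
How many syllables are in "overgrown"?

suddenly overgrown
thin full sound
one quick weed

3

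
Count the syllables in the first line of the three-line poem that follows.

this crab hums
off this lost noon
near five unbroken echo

The first line: this(1) + crab(1) + hums(1) = 3

3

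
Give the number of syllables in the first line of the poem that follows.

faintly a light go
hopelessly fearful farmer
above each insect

5

The first line: faintly(2) + a(1) + light(1) + go(1) = 5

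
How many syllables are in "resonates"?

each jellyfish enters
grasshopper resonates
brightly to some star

3

"resonates" has 3 syllables.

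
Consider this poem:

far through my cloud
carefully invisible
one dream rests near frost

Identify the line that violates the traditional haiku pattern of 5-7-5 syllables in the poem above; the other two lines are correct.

Line 1

Line 1: far(1) + through(1) + my(1) + cloud(1) = 4 (expected 5)
Line 2: carefully(3) + invisible(4) = 7 ✓
Line 3: one(1) + dream(1) + rests(1) + near(1) + frost(1) = 5 ✓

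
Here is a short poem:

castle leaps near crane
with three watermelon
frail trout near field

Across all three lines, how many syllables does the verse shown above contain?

Line 1: "castle leaps near crane": 2+1+1+1 = 5
Line 2: "with three watermelon": 1+1+4 = 6
Line 3: "frail trout near field": 1+1+1+1 = 4
Total: 5 + 6 + 4 = 15

15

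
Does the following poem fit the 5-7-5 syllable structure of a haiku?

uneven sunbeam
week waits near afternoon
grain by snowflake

No

Line 1: uneven (3), sunbeam (2) → 5 ✓
Line 2: week (1), waits (1), near (1), afternoon (3) → 6 (expected 7)
Line 3: grain (1), by (1), snowflake (2) → 4 (expected 5)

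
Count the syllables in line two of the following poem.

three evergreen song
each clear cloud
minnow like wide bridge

3

Line two: "each clear cloud": 1+1+1 = 3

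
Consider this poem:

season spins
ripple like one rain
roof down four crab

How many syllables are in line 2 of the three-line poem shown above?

Line 2: ripple(2) + like(1) + one(1) + rain(1) = 5

5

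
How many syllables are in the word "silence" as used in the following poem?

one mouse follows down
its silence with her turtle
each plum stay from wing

2

"silence" has 2 syllables.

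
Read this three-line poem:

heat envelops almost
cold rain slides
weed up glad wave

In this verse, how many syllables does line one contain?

6

Line one: "heat envelops almost": 1+3+2 = 6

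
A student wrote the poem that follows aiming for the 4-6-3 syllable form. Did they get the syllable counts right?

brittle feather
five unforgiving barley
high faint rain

No

Line 1: "brittle feather": 2+2 = 4 ✓
Line 2: "five unforgiving barley": 1+4+2 = 7 (expected 6)
Line 3: "high faint rain": 1+1+1 = 3 ✓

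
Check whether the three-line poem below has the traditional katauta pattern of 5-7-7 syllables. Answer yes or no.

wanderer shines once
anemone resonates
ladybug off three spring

No

Line 1: wanderer (3), shines (1), once (1) → 5 ✓
Line 2: anemone (4), resonates (3) → 7 ✓
Line 3: ladybug (3), off (1), three (1), spring (1) → 6 (expected 7)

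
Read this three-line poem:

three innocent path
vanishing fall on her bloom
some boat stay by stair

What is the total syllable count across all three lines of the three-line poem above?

Line 1: three (1), innocent (3), path (1) → 5
Line 2: vanishing (3), fall (1), on (1), her (1), bloom (1) → 7
Line 3: some (1), boat (1), stay (1), by (1), stair (1) → 5
Total: 5 + 7 + 5 = 17

17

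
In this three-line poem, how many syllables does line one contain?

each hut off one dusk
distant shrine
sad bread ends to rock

Line one: "each hut off one dusk": 1+1+1+1+1 = 5

5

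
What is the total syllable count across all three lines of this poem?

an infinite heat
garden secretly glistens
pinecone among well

Line 1: an (1), infinite (3), heat (1) → 5
Line 2: garden (2), secretly (3), glistens (2) → 7
Line 3: pinecone (2), among (2), well (1) → 5
Total: 5 + 7 + 5 = 17

17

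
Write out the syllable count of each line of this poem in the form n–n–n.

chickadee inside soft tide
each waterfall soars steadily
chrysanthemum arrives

Line 1: chickadee (3), inside (2), soft (1), tide (1) → 7
Line 2: each (1), waterfall (3), soars (1), steadily (3) → 8
Line 3: chrysanthemum (4), arrives (2) → 6

7–8–6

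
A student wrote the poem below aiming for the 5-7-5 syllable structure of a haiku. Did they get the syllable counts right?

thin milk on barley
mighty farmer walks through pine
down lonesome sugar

Yes

Line 1: thin(1) + milk(1) + on(1) + barley(2) = 5 ✓
Line 2: mighty(2) + farmer(2) + walks(1) + through(1) + pine(1) = 7 ✓
Line 3: down(1) + lonesome(2) + sugar(2) = 5 ✓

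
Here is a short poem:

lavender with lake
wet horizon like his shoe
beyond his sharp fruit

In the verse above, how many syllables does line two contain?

7

Line two: wet (1), horizon (3), like (1), his (1), shoe (1) → 7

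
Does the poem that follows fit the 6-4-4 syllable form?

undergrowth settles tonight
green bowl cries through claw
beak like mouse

Line 1: "undergrowth settles tonight": 3+2+2 = 7 (expected 6)
Line 2: "green bowl cries through claw": 1+1+1+1+1 = 5 (expected 4)
Line 3: "beak like mouse": 1+1+1 = 3 (expected 4)

No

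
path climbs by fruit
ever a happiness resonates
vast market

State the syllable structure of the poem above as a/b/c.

4/9/3

Line 1: path (1), climbs (1), by (1), fruit (1) → 4
Line 2: ever (2), a (1), happiness (3), resonates (3) → 9
Line 3: vast (1), market (2) → 3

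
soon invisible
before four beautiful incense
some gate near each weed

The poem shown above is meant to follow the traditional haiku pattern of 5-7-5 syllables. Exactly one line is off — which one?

The second line

Line 1: soon (1), invisible (4) → 5 ✓
Line 2: before (2), four (1), beautiful (3), incense (2) → 8 (expected 7)
Line 3: some (1), gate (1), near (1), each (1), weed (1) → 5 ✓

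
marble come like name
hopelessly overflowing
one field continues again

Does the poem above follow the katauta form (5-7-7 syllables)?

Line 1: marble (2), come (1), like (1), name (1) → 5 ✓
Line 2: hopelessly (3), overflowing (4) → 7 ✓
Line 3: one (1), field (1), continues (3), again (2) → 7 ✓

Yes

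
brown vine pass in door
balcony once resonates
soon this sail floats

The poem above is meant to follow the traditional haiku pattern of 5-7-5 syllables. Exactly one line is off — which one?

Line 1: brown(1) + vine(1) + pass(1) + in(1) + door(1) = 5 ✓
Line 2: balcony(3) + once(1) + resonates(3) = 7 ✓
Line 3: soon(1) + this(1) + sail(1) + floats(1) = 4 (expected 5)

The third line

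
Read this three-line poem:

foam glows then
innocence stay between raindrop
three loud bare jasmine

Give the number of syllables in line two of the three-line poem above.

8

Line two: "innocence stay between raindrop": 3+1+2+2 = 8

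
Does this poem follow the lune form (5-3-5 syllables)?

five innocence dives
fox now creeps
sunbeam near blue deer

Yes

Line 1: five (1), innocence (3), dives (1) → 5 ✓
Line 2: fox (1), now (1), creeps (1) → 3 ✓
Line 3: sunbeam (2), near (1), blue (1), deer (1) → 5 ✓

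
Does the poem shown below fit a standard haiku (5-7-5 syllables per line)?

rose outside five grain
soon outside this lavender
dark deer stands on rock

Line 1: rose (1), outside (2), five (1), grain (1) → 5 ✓
Line 2: soon (1), outside (2), this (1), lavender (3) → 7 ✓
Line 3: dark (1), deer (1), stands (1), on (1), rock (1) → 5 ✓

Yes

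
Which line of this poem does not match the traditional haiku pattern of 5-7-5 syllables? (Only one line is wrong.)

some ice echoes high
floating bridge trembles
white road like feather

Line 1: some(1) + ice(1) + echoes(2) + high(1) = 5 ✓
Line 2: floating(2) + bridge(1) + trembles(2) = 5 (expected 7)
Line 3: white(1) + road(1) + like(1) + feather(2) = 5 ✓

The second line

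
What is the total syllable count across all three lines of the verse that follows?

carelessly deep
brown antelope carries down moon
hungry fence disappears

Line 1: carelessly(3) + deep(1) = 4
Line 2: brown(1) + antelope(3) + carries(2) + down(1) + moon(1) = 8
Line 3: hungry(2) + fence(1) + disappears(3) = 6
Total: 4 + 8 + 6 = 18

18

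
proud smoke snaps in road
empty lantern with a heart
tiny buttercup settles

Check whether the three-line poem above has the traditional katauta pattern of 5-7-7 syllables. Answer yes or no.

Line 1: proud(1) + smoke(1) + snaps(1) + in(1) + road(1) = 5 ✓
Line 2: empty(2) + lantern(2) + with(1) + a(1) + heart(1) = 7 ✓
Line 3: tiny(2) + buttercup(3) + settles(2) = 7 ✓

Yes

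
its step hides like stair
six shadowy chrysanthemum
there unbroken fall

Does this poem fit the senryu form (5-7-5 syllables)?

Line 1: "its step hides like stair": 1+1+1+1+1 = 5 ✓
Line 2: "six shadowy chrysanthemum": 1+3+4 = 8 (expected 7)
Line 3: "there unbroken fall": 1+3+1 = 5 ✓

No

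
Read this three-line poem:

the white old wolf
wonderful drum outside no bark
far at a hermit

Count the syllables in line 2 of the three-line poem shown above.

Line 2: wonderful(3) + drum(1) + outside(2) + no(1) + bark(1) = 8

8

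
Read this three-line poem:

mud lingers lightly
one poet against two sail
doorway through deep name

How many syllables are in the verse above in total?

Line 1: "mud lingers lightly": 1+2+2 = 5
Line 2: "one poet against two sail": 1+2+2+1+1 = 7
Line 3: "doorway through deep name": 2+1+1+1 = 5
Total: 5 + 7 + 5 = 17

17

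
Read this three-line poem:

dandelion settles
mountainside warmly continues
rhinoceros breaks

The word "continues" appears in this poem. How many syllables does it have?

3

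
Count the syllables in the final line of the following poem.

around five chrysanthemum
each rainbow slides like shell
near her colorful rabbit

The final line: near (1), her (1), colorful (3), rabbit (2) → 7

7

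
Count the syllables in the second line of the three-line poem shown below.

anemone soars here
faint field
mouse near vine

The second line: "faint field": 1+1 = 2

2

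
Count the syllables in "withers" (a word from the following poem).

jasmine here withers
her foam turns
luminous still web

2

"withers" has 2 syllables.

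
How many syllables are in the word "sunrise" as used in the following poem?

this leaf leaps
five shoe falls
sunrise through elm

2

"sunrise" has 2 syllables.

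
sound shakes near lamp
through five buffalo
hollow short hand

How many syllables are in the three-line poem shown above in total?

Line 1: sound (1), shakes (1), near (1), lamp (1) → 4
Line 2: through (1), five (1), buffalo (3) → 5
Line 3: hollow (2), short (1), hand (1) → 4
Total: 4 + 5 + 4 = 13

13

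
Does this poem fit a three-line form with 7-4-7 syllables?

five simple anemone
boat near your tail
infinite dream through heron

Line 1: five (1), simple (2), anemone (4) → 7 ✓
Line 2: boat (1), near (1), your (1), tail (1) → 4 ✓
Line 3: infinite (3), dream (1), through (1), heron (2) → 7 ✓

Yes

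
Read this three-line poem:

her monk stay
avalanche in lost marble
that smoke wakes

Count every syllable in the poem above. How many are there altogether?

Line 1: "her monk stay": 1+1+1 = 3
Line 2: "avalanche in lost marble": 3+1+1+2 = 7
Line 3: "that smoke wakes": 1+1+1 = 3
Total: 3 + 7 + 3 = 13

13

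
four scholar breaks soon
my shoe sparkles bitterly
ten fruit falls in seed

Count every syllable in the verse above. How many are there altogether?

Line 1: "four scholar breaks soon": 1+2+1+1 = 5
Line 2: "my shoe sparkles bitterly": 1+1+2+3 = 7
Line 3: "ten fruit falls in seed": 1+1+1+1+1 = 5
Total: 5 + 7 + 5 = 17

17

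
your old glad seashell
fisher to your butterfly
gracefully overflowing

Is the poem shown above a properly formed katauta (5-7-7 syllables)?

Yes

Line 1: your (1), old (1), glad (1), seashell (2) → 5 ✓
Line 2: fisher (2), to (1), your (1), butterfly (3) → 7 ✓
Line 3: gracefully (3), overflowing (4) → 7 ✓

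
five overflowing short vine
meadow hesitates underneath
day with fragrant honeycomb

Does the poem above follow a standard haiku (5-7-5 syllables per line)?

No

Line 1: "five overflowing short vine": 1+4+1+1 = 7 (expected 5)
Line 2: "meadow hesitates underneath": 2+3+3 = 8 (expected 7)
Line 3: "day with fragrant honeycomb": 1+1+2+3 = 7 (expected 5)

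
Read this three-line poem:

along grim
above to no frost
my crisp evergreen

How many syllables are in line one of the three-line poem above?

Line one: along(2) + grim(1) = 3

3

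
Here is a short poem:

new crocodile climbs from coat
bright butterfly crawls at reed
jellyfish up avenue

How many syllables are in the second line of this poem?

The second line: "bright butterfly crawls at reed": 1+3+1+1+1 = 7

7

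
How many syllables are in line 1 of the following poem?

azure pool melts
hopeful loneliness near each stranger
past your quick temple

4

Line 1: azure (2), pool (1), melts (1) → 4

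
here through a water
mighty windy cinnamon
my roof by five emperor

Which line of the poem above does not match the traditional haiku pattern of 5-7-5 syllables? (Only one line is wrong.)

Line 3

Line 1: here (1), through (1), a (1), water (2) → 5 ✓
Line 2: mighty (2), windy (2), cinnamon (3) → 7 ✓
Line 3: my (1), roof (1), by (1), five (1), emperor (3) → 7 (expected 5)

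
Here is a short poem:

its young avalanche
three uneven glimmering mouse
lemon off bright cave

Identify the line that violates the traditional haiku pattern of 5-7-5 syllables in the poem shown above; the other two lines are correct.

Line 1: its (1), young (1), avalanche (3) → 5 ✓
Line 2: three (1), uneven (3), glimmering (3), mouse (1) → 8 (expected 7)
Line 3: lemon (2), off (1), bright (1), cave (1) → 5 ✓

The second line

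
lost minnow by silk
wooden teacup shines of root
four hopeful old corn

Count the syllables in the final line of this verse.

The final line: four (1), hopeful (2), old (1), corn (1) → 5

5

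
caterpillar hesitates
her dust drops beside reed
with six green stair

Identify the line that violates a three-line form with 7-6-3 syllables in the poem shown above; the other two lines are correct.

The third line

Line 1: "caterpillar hesitates": 4+3 = 7 ✓
Line 2: "her dust drops beside reed": 1+1+1+2+1 = 6 ✓
Line 3: "with six green stair": 1+1+1+1 = 4 (expected 3)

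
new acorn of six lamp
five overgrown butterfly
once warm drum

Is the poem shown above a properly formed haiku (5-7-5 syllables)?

No

Line 1: new (1), acorn (2), of (1), six (1), lamp (1) → 6 (expected 5)
Line 2: five (1), overgrown (3), butterfly (3) → 7 ✓
Line 3: once (1), warm (1), drum (1) → 3 (expected 5)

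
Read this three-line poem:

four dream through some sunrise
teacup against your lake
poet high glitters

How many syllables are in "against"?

2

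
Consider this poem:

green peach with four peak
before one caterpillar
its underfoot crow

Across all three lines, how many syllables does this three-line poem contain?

17

Line 1: "green peach with four peak": 1+1+1+1+1 = 5
Line 2: "before one caterpillar": 2+1+4 = 7
Line 3: "its underfoot crow": 1+3+1 = 5
Total: 5 + 7 + 5 = 17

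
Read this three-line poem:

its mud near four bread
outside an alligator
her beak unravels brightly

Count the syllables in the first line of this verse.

5

The first line: its(1) + mud(1) + near(1) + four(1) + bread(1) = 5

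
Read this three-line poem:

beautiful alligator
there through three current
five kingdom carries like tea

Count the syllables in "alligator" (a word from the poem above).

"alligator" has 4 syllables.

4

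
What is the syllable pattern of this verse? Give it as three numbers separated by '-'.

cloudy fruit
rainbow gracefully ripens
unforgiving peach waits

3-7-6

Line 1: "cloudy fruit": 2+1 = 3
Line 2: "rainbow gracefully ripens": 2+3+2 = 7
Line 3: "unforgiving peach waits": 4+1+1 = 6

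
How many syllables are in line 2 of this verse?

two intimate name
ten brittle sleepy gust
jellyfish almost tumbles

6

Line 2: ten(1) + brittle(2) + sleepy(2) + gust(1) = 6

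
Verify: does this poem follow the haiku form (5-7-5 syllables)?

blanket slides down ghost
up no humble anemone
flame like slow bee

No

Line 1: "blanket slides down ghost": 2+1+1+1 = 5 ✓
Line 2: "up no humble anemone": 1+1+2+4 = 8 (expected 7)
Line 3: "flame like slow bee": 1+1+1+1 = 4 (expected 5)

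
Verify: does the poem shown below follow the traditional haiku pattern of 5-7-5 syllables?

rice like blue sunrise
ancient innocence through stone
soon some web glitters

Line 1: rice(1) + like(1) + blue(1) + sunrise(2) = 5 ✓
Line 2: ancient(2) + innocence(3) + through(1) + stone(1) = 7 ✓
Line 3: soon(1) + some(1) + web(1) + glitters(2) = 5 ✓

Yes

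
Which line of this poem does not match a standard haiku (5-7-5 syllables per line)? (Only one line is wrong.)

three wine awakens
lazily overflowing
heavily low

Line 1: three(1) + wine(1) + awakens(3) = 5 ✓
Line 2: lazily(3) + overflowing(4) = 7 ✓
Line 3: heavily(3) + low(1) = 4 (expected 5)

The third line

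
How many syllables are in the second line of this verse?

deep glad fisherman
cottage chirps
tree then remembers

3

The second line: cottage(2) + chirps(1) = 3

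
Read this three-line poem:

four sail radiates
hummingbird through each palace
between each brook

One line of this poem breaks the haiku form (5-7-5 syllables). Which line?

Line 3

Line 1: four(1) + sail(1) + radiates(3) = 5 ✓
Line 2: hummingbird(3) + through(1) + each(1) + palace(2) = 7 ✓
Line 3: between(2) + each(1) + brook(1) = 4 (expected 5)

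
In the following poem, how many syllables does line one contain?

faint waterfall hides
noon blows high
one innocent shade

5

Line one: "faint waterfall hides": 1+3+1 = 5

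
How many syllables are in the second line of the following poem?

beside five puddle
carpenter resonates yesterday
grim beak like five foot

9

The second line: carpenter (3), resonates (3), yesterday (3) → 9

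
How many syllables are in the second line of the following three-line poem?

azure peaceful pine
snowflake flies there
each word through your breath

4

The second line: "snowflake flies there": 2+1+1 = 4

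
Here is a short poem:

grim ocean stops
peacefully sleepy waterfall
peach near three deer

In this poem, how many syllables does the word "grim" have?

"grim" has 1 syllable.

1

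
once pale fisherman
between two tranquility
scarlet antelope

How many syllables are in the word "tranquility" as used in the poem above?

4

"tranquility" has 4 syllables.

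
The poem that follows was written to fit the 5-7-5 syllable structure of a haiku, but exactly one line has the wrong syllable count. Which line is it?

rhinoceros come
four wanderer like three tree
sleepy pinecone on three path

Line 1: rhinoceros (4), come (1) → 5 ✓
Line 2: four (1), wanderer (3), like (1), three (1), tree (1) → 7 ✓
Line 3: sleepy (2), pinecone (2), on (1), three (1), path (1) → 7 (expected 5)

The third line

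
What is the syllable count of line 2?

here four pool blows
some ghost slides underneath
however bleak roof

6

Line 2: "some ghost slides underneath": 1+1+1+3 = 6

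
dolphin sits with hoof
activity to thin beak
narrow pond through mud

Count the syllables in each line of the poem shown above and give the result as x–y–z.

5–7–5

Line 1: "dolphin sits with hoof": 2+1+1+1 = 5
Line 2: "activity to thin beak": 4+1+1+1 = 7
Line 3: "narrow pond through mud": 2+1+1+1 = 5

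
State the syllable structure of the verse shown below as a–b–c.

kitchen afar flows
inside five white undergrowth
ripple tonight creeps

Line 1: kitchen (2), afar (2), flows (1) → 5
Line 2: inside (2), five (1), white (1), undergrowth (3) → 7
Line 3: ripple (2), tonight (2), creeps (1) → 5

5–7–5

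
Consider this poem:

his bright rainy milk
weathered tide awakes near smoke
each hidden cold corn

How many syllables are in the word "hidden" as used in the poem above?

2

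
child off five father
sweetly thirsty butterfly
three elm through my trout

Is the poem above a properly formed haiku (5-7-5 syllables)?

Line 1: child(1) + off(1) + five(1) + father(2) = 5 ✓
Line 2: sweetly(2) + thirsty(2) + butterfly(3) = 7 ✓
Line 3: three(1) + elm(1) + through(1) + my(1) + trout(1) = 5 ✓

Yes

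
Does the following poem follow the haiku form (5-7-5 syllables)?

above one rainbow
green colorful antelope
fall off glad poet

Yes

Line 1: "above one rainbow": 2+1+2 = 5 ✓
Line 2: "green colorful antelope": 1+3+3 = 7 ✓
Line 3: "fall off glad poet": 1+1+1+2 = 5 ✓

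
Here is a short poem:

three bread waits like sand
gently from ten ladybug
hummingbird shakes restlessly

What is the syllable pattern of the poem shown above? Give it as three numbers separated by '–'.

5–7–7

Line 1: three (1), bread (1), waits (1), like (1), sand (1) → 5
Line 2: gently (2), from (1), ten (1), ladybug (3) → 7
Line 3: hummingbird (3), shakes (1), restlessly (3) → 7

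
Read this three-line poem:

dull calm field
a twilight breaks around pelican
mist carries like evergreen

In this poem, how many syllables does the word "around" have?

2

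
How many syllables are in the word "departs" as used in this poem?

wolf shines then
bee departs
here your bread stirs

2

"departs" has 2 syllables.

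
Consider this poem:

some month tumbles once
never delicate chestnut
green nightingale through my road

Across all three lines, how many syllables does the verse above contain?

19

Line 1: "some month tumbles once": 1+1+2+1 = 5
Line 2: "never delicate chestnut": 2+3+2 = 7
Line 3: "green nightingale through my road": 1+3+1+1+1 = 7
Total: 5 + 7 + 7 = 19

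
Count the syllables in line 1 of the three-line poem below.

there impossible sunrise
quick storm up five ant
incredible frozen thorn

7

Line 1: there(1) + impossible(4) + sunrise(2) = 7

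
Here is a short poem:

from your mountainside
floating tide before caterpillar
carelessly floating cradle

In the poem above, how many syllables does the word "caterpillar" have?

4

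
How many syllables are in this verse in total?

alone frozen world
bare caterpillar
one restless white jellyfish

Line 1: "alone frozen world": 2+2+1 = 5
Line 2: "bare caterpillar": 1+4 = 5
Line 3: "one restless white jellyfish": 1+2+1+3 = 7
Total: 5 + 5 + 7 = 17

17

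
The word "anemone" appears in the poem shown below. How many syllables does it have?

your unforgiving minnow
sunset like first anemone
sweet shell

4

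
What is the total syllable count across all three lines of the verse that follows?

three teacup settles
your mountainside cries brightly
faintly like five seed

17

Line 1: three (1), teacup (2), settles (2) → 5
Line 2: your (1), mountainside (3), cries (1), brightly (2) → 7
Line 3: faintly (2), like (1), five (1), seed (1) → 5
Total: 5 + 7 + 5 = 17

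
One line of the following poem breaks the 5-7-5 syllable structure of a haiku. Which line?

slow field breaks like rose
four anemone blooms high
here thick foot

Line 3

Line 1: slow(1) + field(1) + breaks(1) + like(1) + rose(1) = 5 ✓
Line 2: four(1) + anemone(4) + blooms(1) + high(1) = 7 ✓
Line 3: here(1) + thick(1) + foot(1) = 3 (expected 5)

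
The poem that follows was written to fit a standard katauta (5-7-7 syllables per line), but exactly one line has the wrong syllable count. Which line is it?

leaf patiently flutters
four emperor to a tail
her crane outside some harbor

Line 1: leaf (1), patiently (3), flutters (2) → 6 (expected 5)
Line 2: four (1), emperor (3), to (1), a (1), tail (1) → 7 ✓
Line 3: her (1), crane (1), outside (2), some (1), harbor (2) → 7 ✓

Line 1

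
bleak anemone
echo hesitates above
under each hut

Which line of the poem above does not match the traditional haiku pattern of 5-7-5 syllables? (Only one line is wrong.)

Line 3

Line 1: bleak (1), anemone (4) → 5 ✓
Line 2: echo (2), hesitates (3), above (2) → 7 ✓
Line 3: under (2), each (1), hut (1) → 4 (expected 5)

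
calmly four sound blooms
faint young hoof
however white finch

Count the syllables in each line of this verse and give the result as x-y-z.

5-3-5

Line 1: calmly (2), four (1), sound (1), blooms (1) → 5
Line 2: faint (1), young (1), hoof (1) → 3
Line 3: however (3), white (1), finch (1) → 5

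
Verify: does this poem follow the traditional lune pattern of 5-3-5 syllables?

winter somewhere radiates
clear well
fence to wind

No

Line 1: winter (2), somewhere (2), radiates (3) → 7 (expected 5)
Line 2: clear (1), well (1) → 2 (expected 3)
Line 3: fence (1), to (1), wind (1) → 3 (expected 5)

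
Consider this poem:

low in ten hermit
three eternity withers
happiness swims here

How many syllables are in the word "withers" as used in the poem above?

2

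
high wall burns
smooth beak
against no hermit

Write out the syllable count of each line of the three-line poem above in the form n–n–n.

3–2–5

Line 1: high (1), wall (1), burns (1) → 3
Line 2: smooth (1), beak (1) → 2
Line 3: against (2), no (1), hermit (2) → 5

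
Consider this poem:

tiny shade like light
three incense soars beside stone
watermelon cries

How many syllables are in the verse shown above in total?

17

Line 1: "tiny shade like light": 2+1+1+1 = 5
Line 2: "three incense soars beside stone": 1+2+1+2+1 = 7
Line 3: "watermelon cries": 4+1 = 5
Total: 5 + 7 + 5 = 17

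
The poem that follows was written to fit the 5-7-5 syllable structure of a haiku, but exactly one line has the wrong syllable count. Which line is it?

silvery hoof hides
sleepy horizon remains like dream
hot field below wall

The second line

Line 1: silvery(3) + hoof(1) + hides(1) = 5 ✓
Line 2: sleepy(2) + horizon(3) + remains(2) + like(1) + dream(1) = 9 (expected 7)
Line 3: hot(1) + field(1) + below(2) + wall(1) = 5 ✓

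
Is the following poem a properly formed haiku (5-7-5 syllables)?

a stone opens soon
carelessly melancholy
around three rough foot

Line 1: "a stone opens soon": 1+1+2+1 = 5 ✓
Line 2: "carelessly melancholy": 3+4 = 7 ✓
Line 3: "around three rough foot": 2+1+1+1 = 5 ✓

Yes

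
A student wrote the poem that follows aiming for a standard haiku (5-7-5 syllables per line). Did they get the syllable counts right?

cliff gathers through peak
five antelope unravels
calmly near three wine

Yes

Line 1: cliff(1) + gathers(2) + through(1) + peak(1) = 5 ✓
Line 2: five(1) + antelope(3) + unravels(3) = 7 ✓
Line 3: calmly(2) + near(1) + three(1) + wine(1) = 5 ✓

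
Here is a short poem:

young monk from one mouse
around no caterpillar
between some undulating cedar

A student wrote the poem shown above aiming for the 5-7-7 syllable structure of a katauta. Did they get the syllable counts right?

Line 1: young (1), monk (1), from (1), one (1), mouse (1) → 5 ✓
Line 2: around (2), no (1), caterpillar (4) → 7 ✓
Line 3: between (2), some (1), undulating (4), cedar (2) → 9 (expected 7)

No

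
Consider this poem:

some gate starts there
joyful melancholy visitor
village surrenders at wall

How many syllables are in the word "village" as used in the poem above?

2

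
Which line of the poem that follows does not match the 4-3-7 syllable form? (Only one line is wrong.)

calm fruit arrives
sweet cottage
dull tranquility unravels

Line 3

Line 1: calm (1), fruit (1), arrives (2) → 4 ✓
Line 2: sweet (1), cottage (2) → 3 ✓
Line 3: dull (1), tranquility (4), unravels (3) → 8 (expected 7)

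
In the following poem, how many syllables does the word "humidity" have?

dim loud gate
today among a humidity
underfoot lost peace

4

"humidity" has 4 syllables.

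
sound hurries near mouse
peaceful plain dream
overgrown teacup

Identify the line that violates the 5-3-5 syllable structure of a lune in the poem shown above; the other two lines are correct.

Line 1: sound(1) + hurries(2) + near(1) + mouse(1) = 5 ✓
Line 2: peaceful(2) + plain(1) + dream(1) = 4 (expected 3)
Line 3: overgrown(3) + teacup(2) = 5 ✓

The second line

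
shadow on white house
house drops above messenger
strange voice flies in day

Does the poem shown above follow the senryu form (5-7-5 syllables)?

Yes

Line 1: shadow (2), on (1), white (1), house (1) → 5 ✓
Line 2: house (1), drops (1), above (2), messenger (3) → 7 ✓
Line 3: strange (1), voice (1), flies (1), in (1), day (1) → 5 ✓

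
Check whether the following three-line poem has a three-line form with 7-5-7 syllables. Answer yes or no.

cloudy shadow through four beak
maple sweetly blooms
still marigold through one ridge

Line 1: cloudy (2), shadow (2), through (1), four (1), beak (1) → 7 ✓
Line 2: maple (2), sweetly (2), blooms (1) → 5 ✓
Line 3: still (1), marigold (3), through (1), one (1), ridge (1) → 7 ✓

Yes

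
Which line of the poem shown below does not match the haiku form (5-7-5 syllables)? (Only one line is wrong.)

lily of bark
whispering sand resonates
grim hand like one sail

Line 1: "lily of bark": 2+1+1 = 4 (expected 5)
Line 2: "whispering sand resonates": 3+1+3 = 7 ✓
Line 3: "grim hand like one sail": 1+1+1+1+1 = 5 ✓

The first line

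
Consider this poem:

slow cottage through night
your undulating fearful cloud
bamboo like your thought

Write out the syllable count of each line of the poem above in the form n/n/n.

Line 1: slow(1) + cottage(2) + through(1) + night(1) = 5
Line 2: your(1) + undulating(4) + fearful(2) + cloud(1) = 8
Line 3: bamboo(2) + like(1) + your(1) + thought(1) = 5

5/8/5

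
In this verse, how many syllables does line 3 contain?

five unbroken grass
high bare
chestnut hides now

4

Line 3: chestnut(2) + hides(1) + now(1) = 4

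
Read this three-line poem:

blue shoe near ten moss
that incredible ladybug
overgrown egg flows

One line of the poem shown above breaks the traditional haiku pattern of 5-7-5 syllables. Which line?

Line 1: blue(1) + shoe(1) + near(1) + ten(1) + moss(1) = 5 ✓
Line 2: that(1) + incredible(4) + ladybug(3) = 8 (expected 7)
Line 3: overgrown(3) + egg(1) + flows(1) = 5 ✓

The second line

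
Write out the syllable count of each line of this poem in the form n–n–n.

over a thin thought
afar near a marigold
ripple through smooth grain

Line 1: over (2), a (1), thin (1), thought (1) → 5
Line 2: afar (2), near (1), a (1), marigold (3) → 7
Line 3: ripple (2), through (1), smooth (1), grain (1) → 5

5–7–5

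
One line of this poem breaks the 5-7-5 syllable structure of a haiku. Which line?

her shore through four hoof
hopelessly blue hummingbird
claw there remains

Line 3

Line 1: her(1) + shore(1) + through(1) + four(1) + hoof(1) = 5 ✓
Line 2: hopelessly(3) + blue(1) + hummingbird(3) = 7 ✓
Line 3: claw(1) + there(1) + remains(2) = 4 (expected 5)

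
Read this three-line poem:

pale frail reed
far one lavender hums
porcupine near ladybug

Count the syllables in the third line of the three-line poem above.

7

The third line: porcupine (3), near (1), ladybug (3) → 7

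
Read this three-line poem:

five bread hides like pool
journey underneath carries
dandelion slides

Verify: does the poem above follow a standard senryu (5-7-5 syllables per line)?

Line 1: "five bread hides like pool": 1+1+1+1+1 = 5 ✓
Line 2: "journey underneath carries": 2+3+2 = 7 ✓
Line 3: "dandelion slides": 4+1 = 5 ✓

Yes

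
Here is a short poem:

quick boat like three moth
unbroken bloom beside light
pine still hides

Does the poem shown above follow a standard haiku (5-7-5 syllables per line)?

Line 1: "quick boat like three moth": 1+1+1+1+1 = 5 ✓
Line 2: "unbroken bloom beside light": 3+1+2+1 = 7 ✓
Line 3: "pine still hides": 1+1+1 = 3 (expected 5)

No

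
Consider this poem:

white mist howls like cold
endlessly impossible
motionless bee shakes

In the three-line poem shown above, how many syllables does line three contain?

5

Line three: motionless(3) + bee(1) + shakes(1) = 5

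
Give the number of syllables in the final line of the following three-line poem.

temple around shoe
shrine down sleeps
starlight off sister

5

The final line: "starlight off sister": 2+1+2 = 5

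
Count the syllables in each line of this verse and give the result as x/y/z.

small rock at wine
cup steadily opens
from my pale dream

Line 1: small(1) + rock(1) + at(1) + wine(1) = 4
Line 2: cup(1) + steadily(3) + opens(2) = 6
Line 3: from(1) + my(1) + pale(1) + dream(1) = 4

4/6/4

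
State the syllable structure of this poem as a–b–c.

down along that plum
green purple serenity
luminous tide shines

Line 1: down(1) + along(2) + that(1) + plum(1) = 5
Line 2: green(1) + purple(2) + serenity(4) = 7
Line 3: luminous(3) + tide(1) + shines(1) = 5

5–7–5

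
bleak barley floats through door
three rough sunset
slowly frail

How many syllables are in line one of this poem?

6

Line one: bleak (1), barley (2), floats (1), through (1), door (1) → 6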